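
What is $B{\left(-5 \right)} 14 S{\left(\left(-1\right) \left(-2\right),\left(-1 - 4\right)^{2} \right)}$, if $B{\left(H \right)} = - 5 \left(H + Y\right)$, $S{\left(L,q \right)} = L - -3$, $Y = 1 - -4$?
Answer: $0$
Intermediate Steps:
$Y = 5$ ($Y = 1 + 4 = 5$)
$S{\left(L,q \right)} = 3 + L$ ($S{\left(L,q \right)} = L + 3 = 3 + L$)
$B{\left(H \right)} = -25 - 5 H$ ($B{\left(H \right)} = - 5 \left(H + 5\right) = - 5 \left(5 + H\right) = -25 - 5 H$)
$B{\left(-5 \right)} 14 S{\left(\left(-1\right) \left(-2\right),\left(-1 - 4\right)^{2} \right)} = \left(-25 - -25\right) 14 \left(3 - -2\right) = \left(-25 + 25\right) 14 \left(3 + 2\right) = 0 \cdot 14 \cdot 5 = 0 \cdot 5 = 0$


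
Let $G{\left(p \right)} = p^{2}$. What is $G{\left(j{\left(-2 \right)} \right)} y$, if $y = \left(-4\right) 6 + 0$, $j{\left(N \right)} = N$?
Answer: $-96$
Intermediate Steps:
$y = -24$ ($y = -24 + 0 = -24$)
$G{\left(j{\left(-2 \right)} \right)} y = \left(-2\right)^{2} \left(-24\right) = 4 \left(-24\right) = -96$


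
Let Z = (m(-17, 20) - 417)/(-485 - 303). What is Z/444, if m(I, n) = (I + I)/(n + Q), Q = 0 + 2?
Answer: 1151/962148 ≈ 0.0011963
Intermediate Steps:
Q = 2
m(I, n) = 2*I/(2 + n) (m(I, n) = (I + I)/(n + 2) = (2*I)/(2 + n) = 2*I/(2 + n))
Z = 1151/2167 (Z = (2*(-17)/(2 + 20) - 417)/(-485 - 303) = (2*(-17)/22 - 417)/(-788) = (2*(-17)*(1/22) - 417)*(-1/788) = (-17/11 - 417)*(-1/788) = -4604/11*(-1/788) = 1151/2167 ≈ 0.53115)
Z/444 = (1151/2167)/444 = (1151/2167)*(1/444) = 1151/962148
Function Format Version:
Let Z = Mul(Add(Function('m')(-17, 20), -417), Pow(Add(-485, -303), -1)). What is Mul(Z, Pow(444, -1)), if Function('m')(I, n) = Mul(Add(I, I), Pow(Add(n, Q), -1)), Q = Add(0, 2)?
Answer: Rational(1151, 962148) ≈ 0.0011963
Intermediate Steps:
Q = 2
Function('m')(I, n) = Mul(2, I, Pow(Add(2, n), -1)) (Function('m')(I, n) = Mul(Add(I, I), Pow(Add(n, 2), -1)) = Mul(Mul(2, I), Pow(Add(2, n), -1)) = Mul(2, I, Pow(Add(2, n), -1)))
Z = Rational(1151, 2167) (Z = Mul(Add(Mul(2, -17, Pow(Add(2, 20), -1)), -417), Pow(Add(-485, -303), -1)) = Mul(Add(Mul(2, -17, Pow(22, -1)), -417), Pow(-788, -1)) = Mul(Add(Mul(2, -17, Rational(1, 22)), -417), Rational(-1, 788)) = Mul(Add(Rational(-17, 11), -417), Rational(-1, 788)) = Mul(Rational(-4604, 11), Rational(-1, 788)) = Rational(1151, 2167) ≈ 0.53115)
Mul(Z, Pow(444, -1)) = Mul(Rational(1151, 2167), Pow(444, -1)) = Mul(Rational(1151, 2167), Rational(1, 444)) = Rational(1151, 962148)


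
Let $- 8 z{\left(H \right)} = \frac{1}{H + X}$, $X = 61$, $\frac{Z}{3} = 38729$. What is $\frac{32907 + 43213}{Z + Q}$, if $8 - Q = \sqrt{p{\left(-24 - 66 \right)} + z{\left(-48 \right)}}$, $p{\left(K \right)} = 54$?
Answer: $\frac{183971078720}{280826581797} + \frac{30448 \sqrt{145990}}{280826581797} \approx 0.65515$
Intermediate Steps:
$Z = 116187$ ($Z = 3 \cdot 38729 = 116187$)
$z{\left(H \right)} = - \frac{1}{8 \left(61 + H\right)}$ ($z{\left(H \right)} = - \frac{1}{8 \left(H + 61\right)} = - \frac{1}{8 \left(61 + H\right)}$)
$Q = 8 - \frac{\sqrt{145990}}{52}$ ($Q = 8 - \sqrt{54 - \frac{1}{488 + 8 \left(-48\right)}} = 8 - \sqrt{54 - \frac{1}{488 - 384}} = 8 - \sqrt{54 - \frac{1}{104}} = 8 - \sqrt{\frac{5615}{104}} = 8 - \frac{\sqrt{145990}}{52} \approx 0.65219$)
$\frac{32907 + 43213}{Z + Q} = \frac{32907 + 43213}{116187 + \left(8 - \frac{\sqrt{145990}}{52}\right)} = \frac{76120}{116195 - \frac{\sqrt{145990}}{52}}$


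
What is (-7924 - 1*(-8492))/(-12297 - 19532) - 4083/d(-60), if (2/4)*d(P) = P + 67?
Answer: -18566537/63658 ≈ -291.66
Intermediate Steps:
d(P) = 134 + 2*P (d(P) = 2*(P + 67) = 2*(67 + P) = 134 + 2*P)
(-7924 - 1*(-8492))/(-12297 - 19532) - 4083/d(-60) = (-7924 - 1*(-8492))/(-12297 - 19532) - 4083/(134 + 2*(-60)) = (-7924 + 8492)/(-31829) - 4083/(134 - 120) = 568*(-1/31829) - 4083/14 = -568/31829 - 4083*1/14 = -568/31829 - 4083/14 = -18566537/63658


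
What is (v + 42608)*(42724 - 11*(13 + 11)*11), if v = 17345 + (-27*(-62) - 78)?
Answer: 2450881180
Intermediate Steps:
v = 18941 (v = 17345 + (1674 - 78) = 17345 + 1596 = 18941)
(v + 42608)*(42724 - 11*(13 + 11)*11) = (18941 + 42608)*(42724 - 11*(13 + 11)*11) = 61549*(42724 - 11*24*11) = 61549*(42724 - 264*11) = 61549*(42724 - 2904) = 61549*39820 = 2450881180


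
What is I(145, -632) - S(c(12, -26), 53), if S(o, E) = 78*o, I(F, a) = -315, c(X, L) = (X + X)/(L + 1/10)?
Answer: -62865/259 ≈ -242.72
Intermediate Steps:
c(X, L) = 2*X/(1/10 + L) (c(X, L) = (2*X)/(L + 1/10) = (2*X)/(1/10 + L) = 2*X/(1/10 + L))
I(145, -632) - S(c(12, -26), 53) = -315 - 78*20*12/(1 + 10*(-26)) = -315 - 78*20*12/(1 - 260) = -315 - 78*20*12/(-259) = -315 - 78*20*12*(-1/259) = -315 - 78*(-240)/259 = -315 - 1*(-18720/259) = -315 + 18720/259 = -62865/259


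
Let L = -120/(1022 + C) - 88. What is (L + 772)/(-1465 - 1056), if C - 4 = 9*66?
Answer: -18466/68067 ≈ -0.27129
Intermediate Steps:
C = 598 (C = 4 + 9*66 = 4 + 594 = 598)
L = -2378/27 (L = -120/(1022 + 598) - 88 = -120/1620 - 88 = -120*1/1620 - 88 = -2/27 - 88 = -2378/27 ≈ -88.074)
(L + 772)/(-1465 - 1056) = (-2378/27 + 772)/(-1465 - 1056) = (18466/27)/(-2521) = (18466/27)*(-1/2521) = -18466/68067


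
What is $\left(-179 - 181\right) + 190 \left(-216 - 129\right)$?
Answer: $-65910$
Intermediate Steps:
$\left(-179 - 181\right) + 190 \left(-216 - 129\right) = -360 + 190 \left(-345\right) = -360 - 65550 = -65910$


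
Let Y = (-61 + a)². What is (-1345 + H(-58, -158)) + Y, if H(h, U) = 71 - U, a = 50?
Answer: -995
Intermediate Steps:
Y = 121 (Y = (-61 + 50)² = (-11)² = 121)
(-1345 + H(-58, -158)) + Y = (-1345 + (71 - 1*(-158))) + 121 = (-1345 + (71 + 158)) + 121 = (-1345 + 229) + 121 = -1116 + 121 = -995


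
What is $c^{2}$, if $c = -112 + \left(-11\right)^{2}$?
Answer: $81$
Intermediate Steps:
$c = 9$ ($c = -112 + 121 = 9$)
$c^{2} = 9^{2} = 81$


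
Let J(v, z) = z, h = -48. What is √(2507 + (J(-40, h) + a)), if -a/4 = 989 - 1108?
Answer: √2935 ≈ 54.176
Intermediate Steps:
a = 476 (a = -4*(989 - 1108) = -4*(-119) = 476)
√(2507 + (J(-40, h) + a)) = √(2507 + (-48 + 476)) = √(2507 + 428) = √2935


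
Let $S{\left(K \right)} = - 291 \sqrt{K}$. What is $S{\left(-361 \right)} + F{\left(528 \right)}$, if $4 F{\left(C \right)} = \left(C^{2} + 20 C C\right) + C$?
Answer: $1463748 - 5529 i \approx 1.4637 \cdot 10^{6} - 5529.0 i$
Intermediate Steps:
$F{\left(C \right)} = \frac{C}{4} + \frac{21 C^{2}}{4}$ ($F{\left(C \right)} = \frac{\left(C^{2} + 20 C C\right) + C}{4} = \frac{\left(C^{2} + 20 C^{2}\right) + C}{4} = \frac{21 C^{2} + C}{4} = \frac{C + 21 C^{2}}{4} = \frac{C}{4} + \frac{21 C^{2}}{4}$)
$S{\left(-361 \right)} + F{\left(528 \right)} = - 291 \sqrt{-361} + \frac{1}{4} \cdot 528 \left(1 + 21 \cdot 528\right) = - 291 \cdot 19 i + \frac{1}{4} \cdot 528 \left(1 + 11088\right) = - 5529 i + \frac{1}{4} \cdot 528 \cdot 11089 = - 5529 i + 1463748 = 1463748 - 5529 i$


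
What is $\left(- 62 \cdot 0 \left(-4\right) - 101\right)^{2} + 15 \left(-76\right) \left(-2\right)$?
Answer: $12481$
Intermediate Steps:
$\left(- 62 \cdot 0 \left(-4\right) - 101\right)^{2} + 15 \left(-76\right) \left(-2\right) = \left(\left(-62\right) 0 - 101\right)^{2} - -2280 = \left(0 - 101\right)^{2} + 2280 = \left(-101\right)^{2} + 2280 = 10201 + 2280 = 12481$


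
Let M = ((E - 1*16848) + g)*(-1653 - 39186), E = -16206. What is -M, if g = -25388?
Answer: -2386712838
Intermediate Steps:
M = 2386712838 (M = ((-16206 - 1*16848) - 25388)*(-1653 - 39186) = ((-16206 - 16848) - 25388)*(-40839) = (-33054 - 25388)*(-40839) = -58442*(-40839) = 2386712838)
-M = -1*2386712838 = -2386712838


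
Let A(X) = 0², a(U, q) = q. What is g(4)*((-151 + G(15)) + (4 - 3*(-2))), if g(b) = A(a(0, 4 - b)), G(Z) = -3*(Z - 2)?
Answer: 0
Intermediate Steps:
G(Z) = 6 - 3*Z (G(Z) = -3*(-2 + Z) = 6 - 3*Z)
A(X) = 0
g(b) = 0
g(4)*((-151 + G(15)) + (4 - 3*(-2))) = 0*((-151 + (6 - 3*15)) + (4 - 3*(-2))) = 0*((-151 + (6 - 45)) + (4 + 6)) = 0*((-151 - 39) + 10) = 0*(-190 + 10) = 0*(-180) = 0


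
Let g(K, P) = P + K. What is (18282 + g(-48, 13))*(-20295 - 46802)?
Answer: -1224318959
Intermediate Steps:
g(K, P) = K + P
(18282 + g(-48, 13))*(-20295 - 46802) = (18282 + (-48 + 13))*(-20295 - 46802) = (18282 - 35)*(-67097) = 18247*(-67097) = -1224318959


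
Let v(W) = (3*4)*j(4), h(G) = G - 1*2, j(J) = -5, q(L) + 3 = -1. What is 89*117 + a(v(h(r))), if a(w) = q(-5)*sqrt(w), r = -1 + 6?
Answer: 10413 - 8*I*sqrt(15) ≈ 10413.0 - 30.984*I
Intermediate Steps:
q(L) = -4 (q(L) = -3 - 1 = -4)
r = 5
h(G) = -2 + G (h(G) = G - 2 = -2 + G)
v(W) = -60 (v(W) = (3*4)*(-5) = 12*(-5) = -60)
a(w) = -4*sqrt(w)
89*117 + a(v(h(r))) = 89*117 - 8*I*sqrt(15) = 10413 - 8*I*sqrt(15)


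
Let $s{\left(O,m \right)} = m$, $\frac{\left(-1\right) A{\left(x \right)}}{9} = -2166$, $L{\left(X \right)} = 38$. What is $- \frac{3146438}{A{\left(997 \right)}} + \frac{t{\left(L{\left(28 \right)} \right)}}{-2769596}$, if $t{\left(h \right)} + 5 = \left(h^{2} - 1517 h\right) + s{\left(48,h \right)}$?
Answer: $- \frac{229296503699}{1420802748} \approx -161.39$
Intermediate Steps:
$A{\left(x \right)} = 19494$ ($A{\left(x \right)} = \left(-9\right) \left(-2166\right) = 19494$)
$t{\left(h \right)} = -5 + h^{2} - 1516 h$ ($t{\left(h \right)} = -5 + \left(\left(h^{2} - 1517 h\right) + h\right) = -5 + \left(h^{2} - 1516 h\right) = -5 + h^{2} - 1516 h$)
$- \frac{3146438}{A{\left(997 \right)}} + \frac{t{\left(L{\left(28 \right)} \right)}}{-2769596} = - \frac{3146438}{19494} + \frac{-5 + 38^{2} - 57608}{-2769596} = \left(-3146438\right) \frac{1}{19494} + \left(-5 + 1444 - 57608\right) \left(- \frac{1}{2769596}\right) = - \frac{82801}{513} - - \frac{56169}{2769596} = - \frac{82801}{513} + \frac{56169}{2769596} = - \frac{229296503699}{1420802748}$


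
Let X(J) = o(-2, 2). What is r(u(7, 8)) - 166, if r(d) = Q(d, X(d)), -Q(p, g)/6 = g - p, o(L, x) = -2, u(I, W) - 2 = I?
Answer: -100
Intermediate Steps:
u(I, W) = 2 + I
X(J) = -2
Q(p, g) = -6*g + 6*p (Q(p, g) = -6*(g - p) = -6*g + 6*p)
r(d) = 12 + 6*d (r(d) = -6*(-2) + 6*d = 12 + 6*d)
r(u(7, 8)) - 166 = (12 + 6*(2 + 7)) - 166 = (12 + 6*9) - 166 = (12 + 54) - 166 = 66 - 166 = -100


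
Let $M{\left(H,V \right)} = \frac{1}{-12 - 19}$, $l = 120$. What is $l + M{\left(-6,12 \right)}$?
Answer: $\frac{3719}{31} \approx 119.97$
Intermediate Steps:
$M{\left(H,V \right)} = - \frac{1}{31}$ ($M{\left(H,V \right)} = \frac{1}{-31} = - \frac{1}{31}$)
$l + M{\left(-6,12 \right)} = 120 - \frac{1}{31} = \frac{3719}{31}$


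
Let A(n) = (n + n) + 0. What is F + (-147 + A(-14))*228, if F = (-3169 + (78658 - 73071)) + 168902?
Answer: 131420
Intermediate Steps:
A(n) = 2*n (A(n) = 2*n + 0 = 2*n)
F = 171320 (F = (-3169 + 5587) + 168902 = 2418 + 168902 = 171320)
F + (-147 + A(-14))*228 = 171320 + (-147 + 2*(-14))*228 = 171320 + (-147 - 28)*228 = 171320 - 175*228 = 171320 - 39900 = 131420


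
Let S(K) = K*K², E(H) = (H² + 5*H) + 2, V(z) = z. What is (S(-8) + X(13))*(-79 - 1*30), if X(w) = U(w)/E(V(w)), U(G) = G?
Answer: 13169271/236 ≈ 55802.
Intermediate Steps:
E(H) = 2 + H² + 5*H
X(w) = w/(2 + w² + 5*w)
S(K) = K³
(S(-8) + X(13))*(-79 - 1*30) = ((-8)³ + 13/(2 + 13² + 5*13))*(-79 - 1*30) = (-512 + 13/(2 + 169 + 65))*(-79 - 30) = (-512 + 13/236)*(-109) = -120819/236*(-109) = 13169271/236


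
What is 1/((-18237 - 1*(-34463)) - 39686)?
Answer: -1/23460 ≈ -4.2626e-5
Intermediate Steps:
1/((-18237 - 1*(-34463)) - 39686) = 1/((-18237 + 34463) - 39686) = 1/(16226 - 39686) = 1/(-23460) = -1/23460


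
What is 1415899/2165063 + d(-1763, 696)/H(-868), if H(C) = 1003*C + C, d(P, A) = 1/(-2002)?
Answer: 2470300501487719/3777357149037472 ≈ 0.65398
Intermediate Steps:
d(P, A) = -1/2002
H(C) = 1004*C
1415899/2165063 + d(-1763, 696)/H(-868) = 1415899/2165063 - 1/(2002*(1004*(-868))) = 1415899*(1/2165063) - 1/2002/(-871472) = 1415899/2165063 - 1/2002*(-1/871472) = 1415899/2165063 + 1/1744686944 = 2470300501487719/3777357149037472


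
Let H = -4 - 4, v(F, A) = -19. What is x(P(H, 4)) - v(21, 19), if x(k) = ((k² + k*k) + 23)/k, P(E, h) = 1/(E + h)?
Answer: -147/2 ≈ -73.500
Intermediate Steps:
H = -8
x(k) = (23 + 2*k²)/k (x(k) = ((k² + k²) + 23)/k = (2*k² + 23)/k = (23 + 2*k²)/k)
x(P(H, 4)) - v(21, 19) = (2/(-8 + 4) + 23/(1/(-8 + 4))) - 1*(-19) = (2/(-4) + 23/(1/(-4))) + 19 = (2*(-¼) + 23/(-¼)) + 19 = (-½ + 23*(-4)) + 19 = (-½ - 92) + 19 = -185/2 + 19 = -147/2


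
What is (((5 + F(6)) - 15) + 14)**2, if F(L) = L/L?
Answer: 25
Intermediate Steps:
F(L) = 1
(((5 + F(6)) - 15) + 14)**2 = (((5 + 1) - 15) + 14)**2 = ((6 - 15) + 14)**2 = (-9 + 14)**2 = 5**2 = 25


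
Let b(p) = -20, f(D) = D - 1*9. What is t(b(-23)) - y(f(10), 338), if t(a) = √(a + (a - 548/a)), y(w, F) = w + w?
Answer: -2 + 3*I*√35/5 ≈ -2.0 + 3.5496*I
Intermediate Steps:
f(D) = -9 + D (f(D) = D - 9 = -9 + D)
y(w, F) = 2*w
t(a) = √(-548/a + 2*a)
t(b(-23)) - y(f(10), 338) = √(-548/(-20) + 2*(-20)) - 2*(-9 + 10) = √(-548*(-1/20) - 40) - 2 = √(137/5 - 40) - 1*2 = √(-63/5) - 2 = 3*I*√35/5 - 2 = -2 + 3*I*√35/5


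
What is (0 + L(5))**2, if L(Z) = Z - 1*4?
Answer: 1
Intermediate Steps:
L(Z) = -4 + Z (L(Z) = Z - 4 = -4 + Z)
(0 + L(5))**2 = (0 + (-4 + 5))**2 = (0 + 1)**2 = 1**2 = 1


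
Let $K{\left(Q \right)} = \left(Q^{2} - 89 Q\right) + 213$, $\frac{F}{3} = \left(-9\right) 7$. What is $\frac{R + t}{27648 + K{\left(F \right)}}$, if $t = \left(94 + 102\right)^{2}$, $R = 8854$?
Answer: $\frac{47270}{80403} \approx 0.58791$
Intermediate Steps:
$F = -189$ ($F = 3 \left(\left(-9\right) 7\right) = 3 \left(-63\right) = -189$)
$t = 38416$ ($t = 196^{2} = 38416$)
$K{\left(Q \right)} = 213 + Q^{2} - 89 Q$
$\frac{R + t}{27648 + K{\left(F \right)}} = \frac{8854 + 38416}{27648 + \left(213 + \left(-189\right)^{2} - -16821\right)} = \frac{47270}{27648 + \left(213 + 35721 + 16821\right)} = \frac{47270}{27648 + 52755} = \frac{47270}{80403}$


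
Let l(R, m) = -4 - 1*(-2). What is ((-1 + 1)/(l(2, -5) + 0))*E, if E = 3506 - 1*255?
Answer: 0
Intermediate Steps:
l(R, m) = -2 (l(R, m) = -4 + 2 = -2)
E = 3251 (E = 3506 - 255 = 3251)
((-1 + 1)/(l(2, -5) + 0))*E = ((-1 + 1)/(-2 + 0))*3251 = (0/(-2))*3251 = (0*(-½))*3251 = 0*3251 = 0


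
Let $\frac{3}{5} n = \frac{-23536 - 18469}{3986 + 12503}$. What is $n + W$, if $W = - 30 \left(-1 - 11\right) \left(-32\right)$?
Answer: $- \frac{570069865}{49467} \approx -11524.0$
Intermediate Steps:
$W = -11520$ ($W = \left(-30\right) \left(-12\right) \left(-32\right) = 360 \left(-32\right) = -11520$)
$n = - \frac{210025}{49467}$ ($n = \frac{5 \frac{-23536 - 18469}{3986 + 12503}}{3} = \frac{5 \left(- \frac{42005}{16489}\right)}{3} = \frac{5 \left(\left(-42005\right) \frac{1}{16489}\right)}{3} = \frac{5}{3} \left(- \frac{42005}{16489}\right) = - \frac{210025}{49467} \approx -4.2458$)
$n + W = - \frac{210025}{49467} - 11520 = - \frac{570069865}{49467}$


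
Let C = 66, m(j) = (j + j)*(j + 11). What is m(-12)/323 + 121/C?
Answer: 3697/1938 ≈ 1.9076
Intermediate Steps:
m(j) = 2*j*(11 + j) (m(j) = (2*j)*(11 + j) = 2*j*(11 + j))
m(-12)/323 + 121/C = (2*(-12)*(11 - 12))/323 + 121/66 = (2*(-12)*(-1))*(1/323) + 121*(1/66) = 24*(1/323) + 11/6 = 24/323 + 11/6 = 3697/1938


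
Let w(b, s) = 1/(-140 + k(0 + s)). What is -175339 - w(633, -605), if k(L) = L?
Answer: -130627554/745 ≈ -1.7534e+5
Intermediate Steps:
w(b, s) = 1/(-140 + s) (w(b, s) = 1/(-140 + (0 + s)) = 1/(-140 + s))
-175339 - w(633, -605) = -175339 - 1/(-140 - 605) = -175339 - 1/(-745) = -175339 - 1*(-1/745) = -175339 + 1/745 = -130627554/745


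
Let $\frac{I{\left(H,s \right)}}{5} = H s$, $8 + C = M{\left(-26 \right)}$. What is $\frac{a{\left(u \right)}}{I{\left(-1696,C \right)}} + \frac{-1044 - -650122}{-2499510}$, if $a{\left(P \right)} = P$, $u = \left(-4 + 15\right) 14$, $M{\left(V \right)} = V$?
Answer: $- \frac{18940897}{73089120} \approx -0.25915$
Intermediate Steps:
$C = -34$ ($C = -8 - 26 = -34$)
$u = 154$ ($u = 11 \cdot 14 = 154$)
$I{\left(H,s \right)} = 5 H s$
$\frac{a{\left(u \right)}}{I{\left(-1696,C \right)}} + \frac{-1044 - -650122}{-2499510} = \frac{154}{5 \left(-1696\right) \left(-34\right)} + \frac{-1044 - -650122}{-2499510} = \frac{154}{288320} + \left(-1044 + 650122\right) \left(- \frac{1}{2499510}\right) = 154 \cdot \frac{1}{288320} + 649078 \left(- \frac{1}{2499510}\right) = \frac{77}{144160} - \frac{11191}{43095} = - \frac{18940897}{73089120}$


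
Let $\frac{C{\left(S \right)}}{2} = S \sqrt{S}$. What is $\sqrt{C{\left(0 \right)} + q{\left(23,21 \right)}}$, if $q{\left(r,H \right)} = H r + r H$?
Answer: $\sqrt{966} \approx 31.081$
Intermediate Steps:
$q{\left(r,H \right)} = 2 H r$ ($q{\left(r,H \right)} = H r + H r = 2 H r$)
$C{\left(S \right)} = 2 S^{\frac{3}{2}}$ ($C{\left(S \right)} = 2 S \sqrt{S} = 2 S^{\frac{3}{2}}$)
$\sqrt{C{\left(0 \right)} + q{\left(23,21 \right)}} = \sqrt{2 \cdot 0^{\frac{3}{2}} + 2 \cdot 21 \cdot 23} = \sqrt{2 \cdot 0 + 966} = \sqrt{0 + 966} = \sqrt{966}$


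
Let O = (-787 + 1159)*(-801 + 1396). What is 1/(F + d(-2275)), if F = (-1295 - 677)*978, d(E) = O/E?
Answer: -65/125366364 ≈ -5.1848e-7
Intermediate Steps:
O = 221340 (O = 372*595 = 221340)
d(E) = 221340/E
F = -1928616 (F = -1972*978 = -1928616)
1/(F + d(-2275)) = 1/(-1928616 + 221340/(-2275)) = 1/(-1928616 + 221340*(-1/2275)) = 1/(-1928616 - 6324/65) = 1/(-125366364/65) = -65/125366364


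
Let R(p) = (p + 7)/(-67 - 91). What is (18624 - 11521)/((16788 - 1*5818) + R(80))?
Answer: 1122274/1733173 ≈ 0.64753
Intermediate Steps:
R(p) = -7/158 - p/158 (R(p) = (7 + p)/(-158) = (7 + p)*(-1/158) = -7/158 - p/158)
(18624 - 11521)/((16788 - 1*5818) + R(80)) = (18624 - 11521)/((16788 - 1*5818) + (-7/158 - 1/158*80)) = 7103/((16788 - 5818) + (-7/158 - 40/79)) = 7103/(10970 - 87/158) = 7103/(1733173/158) = 7103*(158/1733173) = 1122274/1733173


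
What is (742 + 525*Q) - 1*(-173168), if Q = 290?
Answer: 326160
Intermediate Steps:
(742 + 525*Q) - 1*(-173168) = (742 + 525*290) - 1*(-173168) = (742 + 152250) + 173168 = 152992 + 173168 = 326160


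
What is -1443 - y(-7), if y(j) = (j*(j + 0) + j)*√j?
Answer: -1443 - 42*I*√7 ≈ -1443.0 - 111.12*I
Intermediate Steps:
y(j) = √j*(j + j²) (y(j) = (j*j + j)*√j = (j² + j)*√j = (j + j²)*√j = √j*(j + j²))
-1443 - y(-7) = -1443 - (-7)^(3/2)*(1 - 7) = -1443 - (-7*I*√7)*(-6) = -1443 - 42*I*√7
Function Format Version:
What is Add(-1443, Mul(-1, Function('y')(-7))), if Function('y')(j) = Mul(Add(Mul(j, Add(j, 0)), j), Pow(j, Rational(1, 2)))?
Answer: Add(-1443, Mul(-42, I, Pow(7, Rational(1, 2)))) ≈ Add(-1443.0, Mul(-111.12, I))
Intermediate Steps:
Function('y')(j) = Mul(Pow(j, Rational(1, 2)), Add(j, Pow(j, 2))) (Function('y')(j) = Mul(Add(Mul(j, j), j), Pow(j, Rational(1, 2))) = Mul(Add(Pow(j, 2), j), Pow(j, Rational(1, 2))) = Mul(Add(j, Pow(j, 2)), Pow(j, Rational(1, 2))) = Mul(Pow(j, Rational(1, 2)), Add(j, Pow(j, 2))))
Add(-1443, Mul(-1, Function('y')(-7))) = Add(-1443, Mul(-1, Mul(Pow(-7, Rational(3, 2)), Add(1, -7)))) = Add(-1443, Mul(-1, Mul(Mul(-7, I, Pow(7, Rational(1, 2))), -6))) = Add(-1443, Mul(-1, Mul(42, I, Pow(7, Rational(1, 2))))) = Add(-1443, Mul(-42, I, Pow(7, Rational(1, 2))))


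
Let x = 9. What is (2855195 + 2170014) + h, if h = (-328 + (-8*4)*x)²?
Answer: 5404665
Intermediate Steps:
h = 379456 (h = (-328 - 8*4*9)² = (-328 - 32*9)² = (-328 - 288)² = (-616)² = 379456)
(2855195 + 2170014) + h = (2855195 + 2170014) + 379456 = 5025209 + 379456 = 5404665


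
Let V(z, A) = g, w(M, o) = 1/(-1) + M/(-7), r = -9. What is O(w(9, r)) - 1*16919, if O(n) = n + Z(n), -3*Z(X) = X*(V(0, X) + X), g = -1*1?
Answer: -2487797/147 ≈ -16924.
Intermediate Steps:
w(M, o) = -1 - M/7 (w(M, o) = 1*(-1) + M*(-⅐) = -1 - M/7)
g = -1
V(z, A) = -1
Z(X) = -X*(-1 + X)/3
O(n) = n + n*(1 - n)/3
O(w(9, r)) - 1*16919 = (-1 - ⅐*9)*(4 - (-1 - ⅐*9))/3 - 1*16919 = (-1 - 9/7)*(4 - (-1 - 9/7))/3 - 16919 = (⅓)*(-16/7)*(4 - 1*(-16/7)) - 16919 = (⅓)*(-16/7)*(4 + 16/7) - 16919 = (⅓)*(-16/7)*(44/7) - 16919 = -704/147 - 16919 = -2487797/147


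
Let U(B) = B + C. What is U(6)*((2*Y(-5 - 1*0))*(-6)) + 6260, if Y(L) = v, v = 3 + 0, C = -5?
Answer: 6224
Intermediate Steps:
v = 3
Y(L) = 3
U(B) = -5 + B (U(B) = B - 5 = -5 + B)
U(6)*((2*Y(-5 - 1*0))*(-6)) + 6260 = (-5 + 6)*((2*3)*(-6)) + 6260 = 1*(6*(-6)) + 6260 = 1*(-36) + 6260 = -36 + 6260 = 6224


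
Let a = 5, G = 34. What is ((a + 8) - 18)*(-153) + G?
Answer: 799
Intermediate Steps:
((a + 8) - 18)*(-153) + G = ((5 + 8) - 18)*(-153) + 34 = (13 - 18)*(-153) + 34 = -5*(-153) + 34 = 765 + 34 = 799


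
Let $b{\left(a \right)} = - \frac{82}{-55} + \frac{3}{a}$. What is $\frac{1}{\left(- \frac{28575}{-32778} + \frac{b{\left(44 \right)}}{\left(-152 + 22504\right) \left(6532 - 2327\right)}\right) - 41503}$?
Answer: $- \frac{37654337899200}{1562735159766492997} \approx -2.4095 \cdot 10^{-5}$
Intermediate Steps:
$b{\left(a \right)} = \frac{82}{55} + \frac{3}{a}$ ($b{\left(a \right)} = \left(-82\right) \left(- \frac{1}{55}\right) + \frac{3}{a} = \frac{82}{55} + \frac{3}{a}$)
$\frac{1}{\left(- \frac{28575}{-32778} + \frac{b{\left(44 \right)}}{\left(-152 + 22504\right) \left(6532 - 2327\right)}\right) - 41503} = \frac{1}{\left(- \frac{28575}{-32778} + \frac{\frac{82}{55} + \frac{3}{44}}{\left(-152 + 22504\right) \left(6532 - 2327\right)}\right) - 41503} = \frac{1}{\left(\left(-28575\right) \left(- \frac{1}{32778}\right) + \frac{\frac{82}{55} + 3 \cdot \frac{1}{44}}{22352 \left(6532 + \left(-7143 + 4816\right)\right)}\right) - 41503} = \frac{1}{\left(\frac{3175}{3642} + \frac{\frac{82}{55} + \frac{3}{44}}{22352 \left(6532 - 2327\right)}\right) - 41503} = \frac{1}{\left(\frac{3175}{3642} + \frac{343}{220 \cdot 22352 \cdot 4205}\right) - 41503} = \frac{1}{\left(\frac{3175}{3642} + \frac{343}{220 \cdot 93990160}\right) - 41503} = \frac{1}{\left(\frac{3175}{3642} + \frac{343}{220} \cdot \frac{1}{93990160}\right) - 41503} = \frac{1}{\left(\frac{3175}{3642} + \frac{343}{20677835200}\right) - 41503} = \frac{1}{\frac{32826064004603}{37654337899200} - 41503} = \frac{1}{- \frac{1562735159766492997}{37654337899200}} = - \frac{37654337899200}{1562735159766492997}$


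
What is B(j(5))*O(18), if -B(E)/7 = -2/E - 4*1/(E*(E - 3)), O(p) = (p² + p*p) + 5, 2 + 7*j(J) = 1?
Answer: -255976/11 ≈ -23271.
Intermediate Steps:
j(J) = -⅐ (j(J) = -2/7 + (⅐)*1 = -2/7 + ⅐ = -⅐)
O(p) = 5 + 2*p² (O(p) = (p² + p²) + 5 = 2*p² + 5 = 5 + 2*p²)
B(E) = 14/E + 28/(E*(-3 + E)) (B(E) = -7*(-2/E - 4*1/(E*(E - 3))) = -7*(-2/E - 4*1/(E*(-3 + E))) = -7*(-2/E - 4/(E*(-3 + E))) = 14/E + 28/(E*(-3 + E)))
B(j(5))*O(18) = (14*(-1 - ⅐)/((-⅐)*(-3 - ⅐)))*(5 + 2*18²) = (14*(-7)*(-8/7)/(-22/7))*(5 + 2*324) = (14*(-7)*(-7/22)*(-8/7))*(5 + 648) = -392/11*653 = -255976/11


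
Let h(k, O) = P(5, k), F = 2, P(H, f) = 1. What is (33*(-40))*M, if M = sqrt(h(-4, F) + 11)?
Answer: -2640*sqrt(3) ≈ -4572.6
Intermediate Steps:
h(k, O) = 1
M = 2*sqrt(3) (M = sqrt(1 + 11) = sqrt(12) = 2*sqrt(3) ≈ 3.4641)
(33*(-40))*M = (33*(-40))*(2*sqrt(3)) = -2640*sqrt(3)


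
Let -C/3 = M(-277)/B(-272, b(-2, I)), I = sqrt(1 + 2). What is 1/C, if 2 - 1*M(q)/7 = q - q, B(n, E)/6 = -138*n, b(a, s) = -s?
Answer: -37536/7 ≈ -5362.3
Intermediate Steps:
I = sqrt(3) ≈ 1.7320
B(n, E) = -828*n (B(n, E) = 6*(-138*n) = -828*n)
M(q) = 14 (M(q) = 14 - 7*(q - q) = 14 - 7*0 = 14 + 0 = 14)
C = -7/37536 (C = -42/((-828*(-272))) = -42/225216 = -3*7/112608 = -7/37536 ≈ -0.00018649)
1/C = 1/(-7/37536) = -37536/7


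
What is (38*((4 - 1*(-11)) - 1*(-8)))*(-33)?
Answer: -28842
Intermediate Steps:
(38*((4 - 1*(-11)) - 1*(-8)))*(-33) = (38*((4 + 11) + 8))*(-33) = (38*(15 + 8))*(-33) = (38*23)*(-33) = 874*(-33) = -28842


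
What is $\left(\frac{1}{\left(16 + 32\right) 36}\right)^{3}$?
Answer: $\frac{1}{5159780352} \approx 1.9381 \cdot 10^{-10}$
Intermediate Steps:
$\left(\frac{1}{\left(16 + 32\right) 36}\right)^{3} = \left(\frac{1}{48} \cdot \frac{1}{36}\right)^{3} = \left(\frac{1}{1728}\right)^{3} = \frac{1}{5159780352}$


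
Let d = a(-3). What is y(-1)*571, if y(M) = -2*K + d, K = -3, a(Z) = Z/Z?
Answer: 3997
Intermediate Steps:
a(Z) = 1
d = 1
y(M) = 7 (y(M) = -2*(-3) + 1 = 6 + 1 = 7)
y(-1)*571 = 7*571 = 3997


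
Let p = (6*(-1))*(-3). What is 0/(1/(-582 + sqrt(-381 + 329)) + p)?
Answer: 0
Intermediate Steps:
p = 18 (p = -6*(-3) = 18)
0/(1/(-582 + sqrt(-381 + 329)) + p) = 0/(1/(-582 + sqrt(-381 + 329)) + 18) = 0/(1/(-582 + sqrt(-52)) + 18) = 0/(1/(-582 + 2*I*sqrt(13)) + 18) = 0/(18 + 1/(-582 + 2*I*sqrt(13))) = 0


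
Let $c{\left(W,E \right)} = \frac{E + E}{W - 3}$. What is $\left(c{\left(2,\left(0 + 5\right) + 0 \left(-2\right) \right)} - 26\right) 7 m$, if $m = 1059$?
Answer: $-266868$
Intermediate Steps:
$c{\left(W,E \right)} = \frac{2 E}{-3 + W}$
$\left(c{\left(2,\left(0 + 5\right) + 0 \left(-2\right) \right)} - 26\right) 7 m = \left(\frac{2 \left(\left(0 + 5\right) + 0 \left(-2\right)\right)}{-3 + 2} - 26\right) 7 \cdot 1059 = \left(\frac{2 \left(5 + 0\right)}{-1} - 26\right) 7 \cdot 1059 = \left(2 \cdot 5 \left(-1\right) - 26\right) 7 \cdot 1059 = \left(-10 - 26\right) 7 \cdot 1059 = \left(-36\right) 7 \cdot 1059 = \left(-252\right) 1059 = -266868$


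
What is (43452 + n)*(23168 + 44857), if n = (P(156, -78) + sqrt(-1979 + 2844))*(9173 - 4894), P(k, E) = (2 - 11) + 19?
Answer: 5866612050 + 291078975*sqrt(865) ≈ 1.4428e+10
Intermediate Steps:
P(k, E) = 10 (P(k, E) = -9 + 19 = 10)
n = 42790 + 4279*sqrt(865) (n = (10 + sqrt(-1979 + 2844))*(9173 - 4894) = (10 + sqrt(865))*4279 = 42790 + 4279*sqrt(865) ≈ 1.6864e+5)
(43452 + n)*(23168 + 44857) = (43452 + (42790 + 4279*sqrt(865)))*(23168 + 44857) = (86242 + 4279*sqrt(865))*68025 = 5866612050 + 291078975*sqrt(865)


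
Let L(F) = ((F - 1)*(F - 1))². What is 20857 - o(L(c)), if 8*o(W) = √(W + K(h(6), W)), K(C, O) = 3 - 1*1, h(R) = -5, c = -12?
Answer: 20857 - √28563/8 ≈ 20836.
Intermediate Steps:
K(C, O) = 2 (K(C, O) = 3 - 1 = 2)
L(F) = (-1 + F)⁴ (L(F) = ((-1 + F)*(-1 + F))² = ((-1 + F)²)² = (-1 + F)⁴)
o(W) = √(2 + W)/8 (o(W) = √(W + 2)/8 = √(2 + W)/8)
20857 - o(L(c)) = 20857 - √(2 + (-1 - 12)⁴)/8 = 20857 - √(2 + (-13)⁴)/8 = 20857 - √(2 + 28561)/8 = 20857 - √28563/8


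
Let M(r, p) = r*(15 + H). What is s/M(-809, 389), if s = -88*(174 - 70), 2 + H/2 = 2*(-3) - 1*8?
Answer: -9152/13753 ≈ -0.66545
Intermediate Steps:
H = -32 (H = -4 + 2*(2*(-3) - 1*8) = -4 + 2*(-6 - 8) = -4 + 2*(-14) = -4 - 28 = -32)
M(r, p) = -17*r (M(r, p) = r*(15 - 32) = r*(-17) = -17*r)
s = -9152 (s = -88*104 = -9152)
s/M(-809, 389) = -9152/((-17*(-809))) = -9152/13753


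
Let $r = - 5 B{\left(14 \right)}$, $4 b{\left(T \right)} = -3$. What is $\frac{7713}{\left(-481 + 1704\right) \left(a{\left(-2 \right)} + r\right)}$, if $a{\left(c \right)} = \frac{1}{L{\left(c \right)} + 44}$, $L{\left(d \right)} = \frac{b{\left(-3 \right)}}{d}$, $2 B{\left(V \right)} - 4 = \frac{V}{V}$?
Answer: $- \frac{1825410}{3611519} \approx -0.50544$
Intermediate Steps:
$b{\left(T \right)} = - \frac{3}{4}$ ($b{\left(T \right)} = \frac{1}{4} \left(-3\right) = - \frac{3}{4}$)
$B{\left(V \right)} = \frac{5}{2}$ ($B{\left(V \right)} = 2 + \frac{V \frac{1}{V}}{2} = 2 + \frac{1}{2} \cdot 1 = 2 + \frac{1}{2} = \frac{5}{2}$)
$L{\left(d \right)} = - \frac{3}{4 d}$
$r = - \frac{25}{2}$ ($r = \left(-5\right) \frac{5}{2} = - \frac{25}{2} \approx -12.5$)
$a{\left(c \right)} = \frac{1}{44 - \frac{3}{4 c}}$ ($a{\left(c \right)} = \frac{1}{- \frac{3}{4 c} + 44} = \frac{1}{44 - \frac{3}{4 c}}$)
$\frac{7713}{\left(-481 + 1704\right) \left(a{\left(-2 \right)} + r\right)} = \frac{7713}{\left(-481 + 1704\right) \left(4 \left(-2\right) \frac{1}{-3 + 176 \left(-2\right)} - \frac{25}{2}\right)} = \frac{7713}{1223 \left(4 \left(-2\right) \frac{1}{-3 - 352} - \frac{25}{2}\right)} = \frac{7713}{1223 \left(4 \left(-2\right) \frac{1}{-355} - \frac{25}{2}\right)} = \frac{7713}{1223 \left(4 \left(-2\right) \left(- \frac{1}{355}\right) - \frac{25}{2}\right)} = \frac{7713}{1223 \left(\frac{8}{355} - \frac{25}{2}\right)} = \frac{7713}{1223 \left(- \frac{8859}{710}\right)} = \frac{7713}{- \frac{10834557}{710}} = 7713 \left(- \frac{710}{10834557}\right) = - \frac{1825410}{3611519}$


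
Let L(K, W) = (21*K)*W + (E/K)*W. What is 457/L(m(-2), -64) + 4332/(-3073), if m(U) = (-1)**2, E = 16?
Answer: -11662537/7276864 ≈ -1.6027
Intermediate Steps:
m(U) = 1
L(K, W) = 16*W/K + 21*K*W (L(K, W) = (21*K)*W + (16/K)*W = 21*K*W + 16*W/K = 16*W/K + 21*K*W)
457/L(m(-2), -64) + 4332/(-3073) = 457/((-64*(16 + 21*1**2)/1)) + 4332/(-3073) = 457/((-64*1*(16 + 21*1))) + 4332*(-1/3073) = 457/((-64*1*(16 + 21))) - 4332/3073 = 457/((-64*1*37)) - 4332/3073 = 457/(-2368) - 4332/3073 = 457*(-1/2368) - 4332/3073 = -457/2368 - 4332/3073 = -11662537/7276864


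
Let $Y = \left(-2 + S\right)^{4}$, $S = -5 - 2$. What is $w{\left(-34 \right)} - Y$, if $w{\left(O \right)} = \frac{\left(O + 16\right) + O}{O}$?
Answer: $- \frac{111511}{17} \approx -6559.5$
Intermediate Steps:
$S = -7$
$Y = 6561$ ($Y = \left(-2 - 7\right)^{4} = \left(-9\right)^{4} = 6561$)
$w{\left(O \right)} = \frac{16 + 2 O}{O}$ ($w{\left(O \right)} = \frac{\left(16 + O\right) + O}{O} = \frac{16 + 2 O}{O}$)
$w{\left(-34 \right)} - Y = \left(2 + \frac{16}{-34}\right) - 6561 = \left(2 + 16 \left(- \frac{1}{34}\right)\right) - 6561 = \left(2 - \frac{8}{17}\right) - 6561 = \frac{26}{17} - 6561 = - \frac{111511}{17}$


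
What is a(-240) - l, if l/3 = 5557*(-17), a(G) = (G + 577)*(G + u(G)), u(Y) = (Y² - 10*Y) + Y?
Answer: 20341647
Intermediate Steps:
u(Y) = Y² - 9*Y
a(G) = (577 + G)*(G + G*(-9 + G)) (a(G) = (G + 577)*(G + G*(-9 + G)) = (577 + G)*(G + G*(-9 + G)))
l = -283407 (l = 3*(5557*(-17)) = 3*(-94469) = -283407)
a(-240) - l = -240*(-4616 + (-240)² + 569*(-240)) - 1*(-283407) = -240*(-4616 + 57600 - 136560) + 283407 = -240*(-83576) + 283407 = 20058240 + 283407 = 20341647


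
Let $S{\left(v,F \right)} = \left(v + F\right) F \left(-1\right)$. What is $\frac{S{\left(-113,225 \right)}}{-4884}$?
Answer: $\frac{2100}{407} \approx 5.1597$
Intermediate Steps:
$S{\left(v,F \right)} = - F \left(F + v\right)$ ($S{\left(v,F \right)} = \left(F + v\right) F \left(-1\right) = F \left(F + v\right) \left(-1\right) = - F \left(F + v\right)$)
$\frac{S{\left(-113,225 \right)}}{-4884} = \frac{\left(-1\right) 225 \left(225 - 113\right)}{-4884} = \left(-1\right) 225 \cdot 112 \left(- \frac{1}{4884}\right) = \left(-25200\right) \left(- \frac{1}{4884}\right) = \frac{2100}{407}$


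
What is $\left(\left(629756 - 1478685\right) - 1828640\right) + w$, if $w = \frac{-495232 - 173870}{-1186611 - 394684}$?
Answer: $- \frac{4234025802753}{1581295} \approx -2.6776 \cdot 10^{6}$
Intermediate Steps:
$w = \frac{669102}{1581295}$ ($w = - \frac{669102}{-1581295} = \left(-669102\right) \left(- \frac{1}{1581295}\right) = \frac{669102}{1581295} \approx 0.42314$)
$\left(\left(629756 - 1478685\right) - 1828640\right) + w = \left(\left(629756 - 1478685\right) - 1828640\right) + \frac{669102}{1581295} = \left(-848929 - 1828640\right) + \frac{669102}{1581295} = -2677569 + \frac{669102}{1581295} = - \frac{4234025802753}{1581295}$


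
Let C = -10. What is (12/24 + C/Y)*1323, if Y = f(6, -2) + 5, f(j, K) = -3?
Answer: -11907/2 ≈ -5953.5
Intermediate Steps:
Y = 2 (Y = -3 + 5 = 2)
(12/24 + C/Y)*1323 = (12/24 - 10/2)*1323 = (12*(1/24) - 10*½)*1323 = (½ - 5)*1323 = -9/2*1323 = -11907/2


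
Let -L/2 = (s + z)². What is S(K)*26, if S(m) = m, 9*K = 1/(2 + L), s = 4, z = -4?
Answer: 13/9 ≈ 1.4444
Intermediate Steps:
L = 0 (L = -2*(4 - 4)² = -2*0² = -2*0 = 0)
K = 1/18 (K = 1/(9*(2 + 0)) = (⅑)/2 = (⅑)*(½) = 1/18 ≈ 0.055556)
S(K)*26 = (1/18)*26 = 13/9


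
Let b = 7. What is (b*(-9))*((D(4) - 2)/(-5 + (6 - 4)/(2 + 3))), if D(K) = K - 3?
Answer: -315/23 ≈ -13.696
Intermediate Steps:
D(K) = -3 + K
(b*(-9))*((D(4) - 2)/(-5 + (6 - 4)/(2 + 3))) = (7*(-9))*(((-3 + 4) - 2)/(-5 + (6 - 4)/(2 + 3))) = -63*(1 - 2)/(-5 + 2/5) = -(-63)/(-5 + 2*(1/5)) = -(-63)/(-5 + 2/5) = -(-63)/(-23/5) = -(-63)*(-5)/23 = -63*5/23 = -315/23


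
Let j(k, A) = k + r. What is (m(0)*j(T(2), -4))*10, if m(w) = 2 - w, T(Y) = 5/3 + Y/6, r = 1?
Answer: 60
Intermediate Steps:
T(Y) = 5/3 + Y/6 (T(Y) = 5*(⅓) + Y*(⅙) = 5/3 + Y/6)
j(k, A) = 1 + k (j(k, A) = k + 1 = 1 + k)
(m(0)*j(T(2), -4))*10 = ((2 - 1*0)*(1 + (5/3 + (⅙)*2)))*10 = ((2 + 0)*(1 + (5/3 + ⅓)))*10 = (2*(1 + 2))*10 = (2*3)*10 = 6*10 = 60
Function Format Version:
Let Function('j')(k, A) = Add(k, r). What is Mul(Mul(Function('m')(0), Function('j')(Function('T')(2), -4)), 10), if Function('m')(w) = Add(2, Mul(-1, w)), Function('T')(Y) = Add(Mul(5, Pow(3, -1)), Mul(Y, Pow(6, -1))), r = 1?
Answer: 60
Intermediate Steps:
Function('T')(Y) = Add(Rational(5, 3), Mul(Rational(1, 6), Y)) (Function('T')(Y) = Add(Mul(5, Rational(1, 3)), Mul(Y, Rational(1, 6))) = Add(Rational(5, 3), Mul(Rational(1, 6), Y)))
Function('j')(k, A) = Add(1, k) (Function('j')(k, A) = Add(k, 1) = Add(1, k))
Mul(Mul(Function('m')(0), Function('j')(Function('T')(2), -4)), 10) = Mul(Mul(Add(2, Mul(-1, 0)), Add(1, Add(Rational(5, 3), Mul(Rational(1, 6), 2)))), 10) = Mul(Mul(Add(2, 0), Add(1, Add(Rational(5, 3), Rational(1, 3)))), 10) = Mul(Mul(2, Add(1, 2)), 10) = Mul(Mul(2, 3), 10) = Mul(6, 10) = 60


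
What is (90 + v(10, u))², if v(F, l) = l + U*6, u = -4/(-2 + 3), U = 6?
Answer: 14884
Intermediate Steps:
u = -4 (u = -4/1 = 1*(-4) = -4)
v(F, l) = 36 + l (v(F, l) = l + 6*6 = l + 36 = 36 + l)
(90 + v(10, u))² = (90 + (36 - 4))² = (90 + 32)² = 122² = 14884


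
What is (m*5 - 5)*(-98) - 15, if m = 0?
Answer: 475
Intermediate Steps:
(m*5 - 5)*(-98) - 15 = (0*5 - 5)*(-98) - 15 = (0 - 5)*(-98) - 15 = -5*(-98) - 15 = 490 - 15 = 475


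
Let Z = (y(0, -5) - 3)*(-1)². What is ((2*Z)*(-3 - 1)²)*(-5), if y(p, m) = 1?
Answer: 320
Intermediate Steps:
Z = -2 (Z = (1 - 3)*(-1)² = -2*1 = -2)
((2*Z)*(-3 - 1)²)*(-5) = ((2*(-2))*(-3 - 1)²)*(-5) = -4*(-4)²*(-5) = -4*16*(-5) = -64*(-5) = 320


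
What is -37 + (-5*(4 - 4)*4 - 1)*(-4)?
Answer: -33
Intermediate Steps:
-37 + (-5*(4 - 4)*4 - 1)*(-4) = -37 + (-0*4 - 1)*(-4) = -37 + (-5*0 - 1)*(-4) = -37 + (0 - 1)*(-4) = -37 - 1*(-4) = -37 + 4 = -33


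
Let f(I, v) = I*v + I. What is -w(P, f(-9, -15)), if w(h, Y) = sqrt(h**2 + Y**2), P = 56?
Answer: -14*sqrt(97) ≈ -137.88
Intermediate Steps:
f(I, v) = I + I*v
w(h, Y) = sqrt(Y**2 + h**2)
-w(P, f(-9, -15)) = -sqrt((-9*(1 - 15))**2 + 56**2) = -sqrt((-9*(-14))**2 + 3136) = -sqrt(126**2 + 3136) = -sqrt(15876 + 3136) = -sqrt(19012) = -14*sqrt(97)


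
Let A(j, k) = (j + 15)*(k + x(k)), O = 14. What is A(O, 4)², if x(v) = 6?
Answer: 84100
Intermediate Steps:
A(j, k) = (6 + k)*(15 + j) (A(j, k) = (j + 15)*(k + 6) = (15 + j)*(6 + k) = (6 + k)*(15 + j))
A(O, 4)² = (90 + 6*14 + 15*4 + 14*4)² = (90 + 84 + 60 + 56)² = 290² = 84100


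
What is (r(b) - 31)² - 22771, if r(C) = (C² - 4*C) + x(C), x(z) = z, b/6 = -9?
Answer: 9261438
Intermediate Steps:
b = -54 (b = 6*(-9) = -54)
r(C) = C² - 3*C (r(C) = (C² - 4*C) + C = C² - 3*C)
(r(b) - 31)² - 22771 = (-54*(-3 - 54) - 31)² - 22771 = (-54*(-57) - 31)² - 22771 = (3078 - 31)² - 22771 = 3047² - 22771 = 9284209 - 22771 = 9261438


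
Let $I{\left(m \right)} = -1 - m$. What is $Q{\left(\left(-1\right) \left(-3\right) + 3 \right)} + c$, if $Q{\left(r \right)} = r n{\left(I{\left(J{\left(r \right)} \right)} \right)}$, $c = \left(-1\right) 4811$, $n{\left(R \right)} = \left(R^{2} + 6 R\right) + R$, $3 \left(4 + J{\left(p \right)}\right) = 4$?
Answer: $- \frac{14173}{3} \approx -4724.3$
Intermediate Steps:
$J{\left(p \right)} = - \frac{8}{3}$ ($J{\left(p \right)} = -4 + \frac{1}{3} \cdot 4 = -4 + \frac{4}{3} = - \frac{8}{3}$)
$n{\left(R \right)} = R^{2} + 7 R$
$c = -4811$
$Q{\left(r \right)} = \frac{130 r}{9}$ ($Q{\left(r \right)} = r \left(-1 - - \frac{8}{3}\right) \left(7 - - \frac{5}{3}\right) = r \left(-1 + \frac{8}{3}\right) \left(7 + \left(-1 + \frac{8}{3}\right)\right) = r \frac{5 \left(7 + \frac{5}{3}\right)}{3} = r \frac{5}{3} \cdot \frac{26}{3} = r \frac{130}{9} = \frac{130 r}{9}$)
$Q{\left(\left(-1\right) \left(-3\right) + 3 \right)} + c = \frac{130 \left(\left(-1\right) \left(-3\right) + 3\right)}{9} - 4811 = \frac{130 \left(3 + 3\right)}{9} - 4811 = \frac{130}{9} \cdot 6 - 4811 = \frac{260}{3} - 4811 = - \frac{14173}{3}$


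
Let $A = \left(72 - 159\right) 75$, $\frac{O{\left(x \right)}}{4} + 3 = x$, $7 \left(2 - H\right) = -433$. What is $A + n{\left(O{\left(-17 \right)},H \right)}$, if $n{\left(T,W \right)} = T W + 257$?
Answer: $- \frac{79636}{7} \approx -11377.0$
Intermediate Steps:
$H = \frac{447}{7}$ ($H = 2 - - \frac{433}{7} = 2 + \frac{433}{7} = \frac{447}{7} \approx 63.857$)
$O{\left(x \right)} = -12 + 4 x$
$n{\left(T,W \right)} = 257 + T W$
$A = -6525$ ($A = \left(-87\right) 75 = -6525$)
$A + n{\left(O{\left(-17 \right)},H \right)} = -6525 + \left(257 + \left(-12 + 4 \left(-17\right)\right) \frac{447}{7}\right) = -6525 + \left(257 + \left(-12 - 68\right) \frac{447}{7}\right) = -6525 + \left(257 - \frac{35760}{7}\right) = -6525 - \frac{33961}{7} = - \frac{79636}{7}$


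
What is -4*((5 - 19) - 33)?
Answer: 188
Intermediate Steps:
-4*((5 - 19) - 33) = -4*(-14 - 33) = -4*(-47) = 188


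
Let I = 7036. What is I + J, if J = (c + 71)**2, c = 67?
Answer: 26080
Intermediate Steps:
J = 19044 (J = (67 + 71)**2 = 138**2 = 19044)
I + J = 7036 + 19044 = 26080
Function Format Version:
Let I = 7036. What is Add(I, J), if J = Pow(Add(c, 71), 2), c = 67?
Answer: 26080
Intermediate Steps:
J = 19044 (J = Pow(Add(67, 71), 2) = Pow(138, 2) = 19044)
Add(I, J) = Add(7036, 19044) = 26080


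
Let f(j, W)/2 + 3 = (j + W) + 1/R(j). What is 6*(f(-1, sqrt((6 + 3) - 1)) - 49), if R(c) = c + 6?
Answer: -1698/5 + 24*sqrt(2) ≈ -305.66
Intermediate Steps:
R(c) = 6 + c
f(j, W) = -6 + 2*W + 2*j + 2/(6 + j) (f(j, W) = -6 + 2*((j + W) + 1/(6 + j)) = -6 + 2*((W + j) + 1/(6 + j)) = -6 + 2*(W + j + 1/(6 + j)) = -6 + (2*W + 2*j + 2/(6 + j)) = -6 + 2*W + 2*j + 2/(6 + j))
6*(f(-1, sqrt((6 + 3) - 1)) - 49) = 6*(2*(1 + (6 - 1)*(-3 + sqrt((6 + 3) - 1) - 1))/(6 - 1) - 49) = 6*(2*(1 + 5*(-3 + sqrt(9 - 1) - 1))/5 - 49) = 6*(2*(1/5)*(1 + 5*(-3 + sqrt(8) - 1)) - 49) = 6*(2*(1/5)*(1 + 5*(-3 + 2*sqrt(2) - 1)) - 49) = 6*(2*(1/5)*(1 + 5*(-4 + 2*sqrt(2))) - 49) = 6*(2*(1/5)*(1 + (-20 + 10*sqrt(2))) - 49) = 6*(2*(1/5)*(-19 + 10*sqrt(2)) - 49) = 6*((-38/5 + 4*sqrt(2)) - 49) = 6*(-283/5 + 4*sqrt(2)) = -1698/5 + 24*sqrt(2)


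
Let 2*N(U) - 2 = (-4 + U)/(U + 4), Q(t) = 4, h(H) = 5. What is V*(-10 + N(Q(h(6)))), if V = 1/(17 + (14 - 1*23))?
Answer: -9/8 ≈ -1.1250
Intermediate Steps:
V = ⅛ (V = 1/(17 + (14 - 23)) = 1/(17 - 9) = 1/8 = ⅛ ≈ 0.12500)
N(U) = 1 + (-4 + U)/(2*(4 + U)) (N(U) = 1 + ((-4 + U)/(U + 4))/2 = 1 + ((-4 + U)/(4 + U))/2 = 1 + (-4 + U)/(2*(4 + U)))
V*(-10 + N(Q(h(6)))) = (-10 + (4 + 3*4)/(2*(4 + 4)))/8 = (-10 + (½)*(4 + 12)/8)/8 = (-10 + (½)*(⅛)*16)/8 = (-10 + 1)/8 = (⅛)*(-9) = -9/8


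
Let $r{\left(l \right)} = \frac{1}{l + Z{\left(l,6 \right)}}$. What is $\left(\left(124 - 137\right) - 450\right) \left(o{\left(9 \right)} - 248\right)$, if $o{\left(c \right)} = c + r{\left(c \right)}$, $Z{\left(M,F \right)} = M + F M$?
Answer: $\frac{7966841}{72} \approx 1.1065 \cdot 10^{5}$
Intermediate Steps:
$r{\left(l \right)} = \frac{1}{8 l}$ ($r{\left(l \right)} = \frac{1}{l + l \left(1 + 6\right)} = \frac{1}{l + l 7} = \frac{1}{l + 7 l} = \frac{1}{8 l}$)
$o{\left(c \right)} = c + \frac{1}{8 c}$
$\left(\left(124 - 137\right) - 450\right) \left(o{\left(9 \right)} - 248\right) = \left(\left(124 - 137\right) - 450\right) \left(\left(9 + \frac{1}{8 \cdot 9}\right) - 248\right) = \left(-13 - 450\right) \left(\left(9 + \frac{1}{8} \cdot \frac{1}{9}\right) - 248\right) = - 463 \left(\left(9 + \frac{1}{72}\right) - 248\right) = - 463 \left(\frac{649}{72} - 248\right) = \left(-463\right) \left(- \frac{17207}{72}\right) = \frac{7966841}{72}$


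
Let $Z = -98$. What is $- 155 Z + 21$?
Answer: $15211$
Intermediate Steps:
$- 155 Z + 21 = \left(-155\right) \left(-98\right) + 21 = 15190 + 21 = 15211$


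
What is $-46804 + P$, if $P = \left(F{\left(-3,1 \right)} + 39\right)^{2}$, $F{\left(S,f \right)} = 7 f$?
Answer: $-44688$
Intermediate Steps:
$P = 2116$ ($P = \left(7 \cdot 1 + 39\right)^{2} = \left(7 + 39\right)^{2} = 46^{2} = 2116$)
$-46804 + P = -46804 + 2116 = -44688$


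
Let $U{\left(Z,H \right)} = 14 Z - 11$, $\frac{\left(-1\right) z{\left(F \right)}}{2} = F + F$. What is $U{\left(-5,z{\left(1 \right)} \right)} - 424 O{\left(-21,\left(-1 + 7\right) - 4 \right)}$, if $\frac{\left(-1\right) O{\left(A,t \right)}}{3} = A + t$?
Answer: $-24249$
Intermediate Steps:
$z{\left(F \right)} = - 4 F$ ($z{\left(F \right)} = - 2 \left(F + F\right) = - 2 \cdot 2 F = - 4 F$)
$U{\left(Z,H \right)} = -11 + 14 Z$
$O{\left(A,t \right)} = - 3 A - 3 t$ ($O{\left(A,t \right)} = - 3 \left(A + t\right) = - 3 A - 3 t$)
$U{\left(-5,z{\left(1 \right)} \right)} - 424 O{\left(-21,\left(-1 + 7\right) - 4 \right)} = \left(-11 + 14 \left(-5\right)\right) - 424 \left(\left(-3\right) \left(-21\right) - 3 \left(\left(-1 + 7\right) - 4\right)\right) = \left(-11 - 70\right) - 424 \left(63 - 3 \left(6 - 4\right)\right) = -81 - 424 \left(63 - 6\right) = -81 - 24168 = -24249$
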